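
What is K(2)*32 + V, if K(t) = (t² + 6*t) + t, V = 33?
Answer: 609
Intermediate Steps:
K(t) = t² + 7*t
K(2)*32 + V = (2*(7 + 2))*32 + 33 = (2*9)*32 + 33 = 18*32 + 33 = 576 + 33 = 609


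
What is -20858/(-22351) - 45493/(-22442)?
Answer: 30304271/10236758 ≈ 2.9603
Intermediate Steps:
-20858/(-22351) - 45493/(-22442) = -20858*(-1/22351) - 45493*(-1/22442) = 20858/22351 + 6499/3206 = 30304271/10236758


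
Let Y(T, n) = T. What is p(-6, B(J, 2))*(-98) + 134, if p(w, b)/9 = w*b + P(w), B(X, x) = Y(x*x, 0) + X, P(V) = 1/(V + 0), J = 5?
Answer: 47909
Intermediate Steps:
P(V) = 1/V
B(X, x) = X + x² (B(X, x) = x*x + X = x² + X = X + x²)
p(w, b) = 9/w + 9*b*w (p(w, b) = 9*(w*b + 1/w) = 9*(b*w + 1/w) = 9*(1/w + b*w) = 9/w + 9*b*w)
p(-6, B(J, 2))*(-98) + 134 = (9/(-6) + 9*(5 + 2²)*(-6))*(-98) + 134 = (9*(-⅙) + 9*(5 + 4)*(-6))*(-98) + 134 = (-3/2 + 9*9*(-6))*(-98) + 134 = (-3/2 - 486)*(-98) + 134 = -975/2*(-98) + 134 = 47775 + 134 = 47909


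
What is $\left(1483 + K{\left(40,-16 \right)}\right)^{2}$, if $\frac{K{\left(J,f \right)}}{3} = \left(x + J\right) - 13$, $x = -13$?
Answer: $2325625$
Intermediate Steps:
$K{\left(J,f \right)} = -78 + 3 J$ ($K{\left(J,f \right)} = 3 \left(\left(-13 + J\right) - 13\right) = 3 \left(-26 + J\right) = -78 + 3 J$)
$\left(1483 + K{\left(40,-16 \right)}\right)^{2} = \left(1483 + \left(-78 + 3 \cdot 40\right)\right)^{2} = \left(1483 + \left(-78 + 120\right)\right)^{2} = \left(1483 + 42\right)^{2} = 1525^{2} = 2325625$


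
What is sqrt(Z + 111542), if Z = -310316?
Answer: 9*I*sqrt(2454) ≈ 445.84*I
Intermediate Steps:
sqrt(Z + 111542) = sqrt(-310316 + 111542) = sqrt(-198774) = 9*I*sqrt(2454)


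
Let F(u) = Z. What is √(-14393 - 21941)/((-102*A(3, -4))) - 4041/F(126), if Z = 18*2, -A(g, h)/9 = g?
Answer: -449/4 + I*√36334/2754 ≈ -112.25 + 0.069214*I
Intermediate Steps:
A(g, h) = -9*g
Z = 36
F(u) = 36
√(-14393 - 21941)/((-102*A(3, -4))) - 4041/F(126) = √(-14393 - 21941)/((-(-918)*3)) - 4041/36 = √(-36334)/((-102*(-27))) - 4041*1/36 = (I*√36334)/2754 - 449/4 = (I*√36334)*(1/2754) - 449/4 = I*√36334/2754 - 449/4 = -449/4 + I*√36334/2754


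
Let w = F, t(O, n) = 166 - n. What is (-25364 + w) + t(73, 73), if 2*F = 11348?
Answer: -19597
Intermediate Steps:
F = 5674 (F = (½)*11348 = 5674)
w = 5674
(-25364 + w) + t(73, 73) = (-25364 + 5674) + (166 - 1*73) = -19690 + (166 - 73) = -19690 + 93 = -19597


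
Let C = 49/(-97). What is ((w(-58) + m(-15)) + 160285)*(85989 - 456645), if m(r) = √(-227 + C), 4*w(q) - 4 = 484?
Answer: -59455816992 - 2223936*I*√59461/97 ≈ -5.9456e+10 - 5.5907e+6*I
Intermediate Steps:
C = -49/97 (C = 49*(-1/97) = -49/97 ≈ -0.50515)
w(q) = 122 (w(q) = 1 + (¼)*484 = 1 + 121 = 122)
m(r) = 6*I*√59461/97 (m(r) = √(-227 - 49/97) = √(-22068/97) = 6*I*√59461/97)
((w(-58) + m(-15)) + 160285)*(85989 - 456645) = ((122 + 6*I*√59461/97) + 160285)*(85989 - 456645) = (160407 + 6*I*√59461/97)*(-370656) = -59455816992 - 2223936*I*√59461/97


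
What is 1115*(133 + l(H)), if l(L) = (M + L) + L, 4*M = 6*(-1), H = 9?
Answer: 333385/2 ≈ 1.6669e+5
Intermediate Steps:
M = -3/2 (M = (6*(-1))/4 = (¼)*(-6) = -3/2 ≈ -1.5000)
l(L) = -3/2 + 2*L (l(L) = (-3/2 + L) + L = -3/2 + 2*L)
1115*(133 + l(H)) = 1115*(133 + (-3/2 + 2*9)) = 1115*(133 + (-3/2 + 18)) = 1115*(133 + 33/2) = 1115*(299/2) = 333385/2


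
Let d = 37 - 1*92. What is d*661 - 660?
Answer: -37015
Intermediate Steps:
d = -55 (d = 37 - 92 = -55)
d*661 - 660 = -55*661 - 660 = -36355 - 660 = -37015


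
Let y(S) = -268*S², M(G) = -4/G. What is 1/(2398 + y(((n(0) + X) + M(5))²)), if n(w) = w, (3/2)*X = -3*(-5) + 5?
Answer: -50625/334663755298 ≈ -1.5127e-7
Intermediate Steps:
X = 40/3 (X = 2*(-3*(-5) + 5)/3 = 2*(15 + 5)/3 = (⅔)*20 = 40/3 ≈ 13.333)
1/(2398 + y(((n(0) + X) + M(5))²)) = 1/(2398 - 268*((0 + 40/3) - 4/5)⁴) = 1/(2398 - 268*(40/3 - 4*⅕)⁴) = 1/(2398 - 268*(40/3 - ⅘)⁴) = 1/(2398 - 268*((188/15)²)²) = 1/(2398 - 268*(35344/225)²) = 1/(2398 - 268*1249198336/50625) = 1/(2398 - 334785154048/50625) = 1/(-334663755298/50625) = -50625/334663755298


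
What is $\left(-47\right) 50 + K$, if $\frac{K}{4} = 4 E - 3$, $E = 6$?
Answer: $-2266$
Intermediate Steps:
$K = 84$ ($K = 4 \left(4 \cdot 6 - 3\right) = 4 \left(24 - 3\right) = 4 \cdot 21 = 84$)
$\left(-47\right) 50 + K = \left(-47\right) 50 + 84 = -2350 + 84 = -2266$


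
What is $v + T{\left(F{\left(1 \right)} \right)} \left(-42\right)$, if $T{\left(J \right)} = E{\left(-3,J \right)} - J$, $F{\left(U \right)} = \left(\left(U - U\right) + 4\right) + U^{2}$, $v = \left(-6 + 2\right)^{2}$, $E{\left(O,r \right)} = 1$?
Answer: $184$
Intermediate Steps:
$v = 16$ ($v = \left(-4\right)^{2} = 16$)
$F{\left(U \right)} = 4 + U^{2}$ ($F{\left(U \right)} = \left(0 + 4\right) + U^{2} = 4 + U^{2}$)
$T{\left(J \right)} = 1 - J$
$v + T{\left(F{\left(1 \right)} \right)} \left(-42\right) = 16 + \left(1 - \left(4 + 1^{2}\right)\right) \left(-42\right) = 16 + \left(1 - \left(4 + 1\right)\right) \left(-42\right) = 16 + \left(1 - 5\right) \left(-42\right) = 16 - -168 = 16 + 168 = 184$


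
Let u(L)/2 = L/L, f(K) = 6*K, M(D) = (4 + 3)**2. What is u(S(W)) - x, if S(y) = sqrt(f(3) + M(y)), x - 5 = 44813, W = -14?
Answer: -44816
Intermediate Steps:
M(D) = 49 (M(D) = 7**2 = 49)
x = 44818 (x = 5 + 44813 = 44818)
S(y) = sqrt(67) (S(y) = sqrt(6*3 + 49) = sqrt(18 + 49) = sqrt(67))
u(L) = 2 (u(L) = 2*(L/L) = 2*1 = 2)
u(S(W)) - x = 2 - 1*44818 = 2 - 44818 = -44816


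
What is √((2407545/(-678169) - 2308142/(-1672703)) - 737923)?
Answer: I*√949567546355351671807346950386/1134375320807 ≈ 859.03*I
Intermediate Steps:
√((2407545/(-678169) - 2308142/(-1672703)) - 737923) = √((2407545*(-1/678169) - 2308142*(-1/1672703)) - 737923) = √((-2407545/678169 + 2308142/1672703) - 737923) = √(-2461797392137/1134375320807 - 737923) = √(-837084101653255998/1134375320807) = I*√949567546355351671807346950386/1134375320807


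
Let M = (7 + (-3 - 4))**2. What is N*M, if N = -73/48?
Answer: 0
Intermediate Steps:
N = -73/48 (N = -73*1/48 = -73/48 ≈ -1.5208)
M = 0 (M = (7 - 7)**2 = 0**2 = 0)
N*M = -73/48*0 = 0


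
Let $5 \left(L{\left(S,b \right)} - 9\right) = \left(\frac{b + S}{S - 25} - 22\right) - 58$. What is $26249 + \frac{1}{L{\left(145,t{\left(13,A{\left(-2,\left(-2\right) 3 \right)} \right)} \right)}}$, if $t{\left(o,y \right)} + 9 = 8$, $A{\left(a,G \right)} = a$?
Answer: $\frac{4436056}{169} \approx 26249.0$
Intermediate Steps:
$t{\left(o,y \right)} = -1$ ($t{\left(o,y \right)} = -9 + 8 = -1$)
$L{\left(S,b \right)} = -7 + \frac{S + b}{5 \left(-25 + S\right)}$ ($L{\left(S,b \right)} = 9 + \frac{\left(\frac{b + S}{S - 25} - 22\right) - 58}{5} = 9 + \frac{\left(\frac{S + b}{-25 + S} - 22\right) - 58}{5} = 9 + \frac{\left(-22 + \frac{S + b}{-25 + S}\right) - 58}{5} = 9 + \frac{-80 + \frac{S + b}{-25 + S}}{5} = 9 - \left(16 - \frac{S + b}{5 \left(-25 + S\right)}\right) = -7 + \frac{S + b}{5 \left(-25 + S\right)}$)
$26249 + \frac{1}{L{\left(145,t{\left(13,A{\left(-2,\left(-2\right) 3 \right)} \right)} \right)}} = 26249 + \frac{1}{\frac{1}{5} \frac{1}{-25 + 145} \left(875 - 1 - 4930\right)} = 26249 + \frac{1}{\frac{1}{5} \cdot \frac{1}{120} \left(875 - 1 - 4930\right)} = 26249 + \frac{1}{\frac{1}{5} \cdot \frac{1}{120} \left(-4056\right)} = 26249 + \frac{1}{- \frac{169}{25}} = 26249 - \frac{25}{169} = \frac{4436056}{169}$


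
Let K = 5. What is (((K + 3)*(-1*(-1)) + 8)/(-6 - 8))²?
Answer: 64/49 ≈ 1.3061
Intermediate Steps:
(((K + 3)*(-1*(-1)) + 8)/(-6 - 8))² = (((5 + 3)*(-1*(-1)) + 8)/(-6 - 8))² = ((8*1 + 8)/(-14))² = ((8 + 8)*(-1/14))² = (16*(-1/14))² = (-8/7)² = 64/49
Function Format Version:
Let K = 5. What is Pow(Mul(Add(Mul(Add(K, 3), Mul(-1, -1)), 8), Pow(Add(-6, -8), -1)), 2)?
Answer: Rational(64, 49) ≈ 1.3061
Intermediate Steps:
Pow(Mul(Add(Mul(Add(K, 3), Mul(-1, -1)), 8), Pow(Add(-6, -8), -1)), 2) = Pow(Mul(Add(Mul(Add(5, 3), Mul(-1, -1)), 8), Pow(Add(-6, -8), -1)), 2) = Pow(Mul(Add(Mul(8, 1), 8), Pow(-14, -1)), 2) = Pow(Mul(Add(8, 8), Rational(-1, 14)), 2) = Pow(Mul(16, Rational(-1, 14)), 2) = Pow(Rational(-8, 7), 2) = Rational(64, 49)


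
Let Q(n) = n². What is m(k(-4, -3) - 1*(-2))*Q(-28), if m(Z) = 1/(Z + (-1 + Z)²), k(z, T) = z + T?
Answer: 784/31 ≈ 25.290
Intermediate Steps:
k(z, T) = T + z
m(Z) = 1/(Z + (-1 + Z)²)
m(k(-4, -3) - 1*(-2))*Q(-28) = (-28)²/(((-3 - 4) - 1*(-2)) + (-1 + ((-3 - 4) - 1*(-2)))²) = 784/((-7 + 2) + (-1 + (-7 + 2))²) = 784/(-5 + (-1 - 5)²) = 784/(-5 + (-6)²) = 784/(-5 + 36) = 784/31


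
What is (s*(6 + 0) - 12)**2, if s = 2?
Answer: 0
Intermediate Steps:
(s*(6 + 0) - 12)**2 = (2*(6 + 0) - 12)**2 = (2*6 - 12)**2 = (12 - 12)**2 = 0**2 = 0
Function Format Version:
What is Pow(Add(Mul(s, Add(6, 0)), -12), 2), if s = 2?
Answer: 0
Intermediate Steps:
Pow(Add(Mul(s, Add(6, 0)), -12), 2) = Pow(Add(Mul(2, Add(6, 0)), -12), 2) = Pow(Add(Mul(2, 6), -12), 2) = Pow(Add(12, -12), 2) = Pow(0, 2) = 0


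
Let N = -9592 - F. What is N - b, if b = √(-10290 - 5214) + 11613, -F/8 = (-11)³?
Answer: -31853 - 4*I*√969 ≈ -31853.0 - 124.52*I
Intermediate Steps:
F = 10648 (F = -8*(-11)³ = -8*(-1331) = 10648)
b = 11613 + 4*I*√969 (b = √(-15504) + 11613 = 4*I*√969 + 11613 = 11613 + 4*I*√969 ≈ 11613.0 + 124.52*I)
N = -20240 (N = -9592 - 1*10648 = -9592 - 10648 = -20240)
N - b = -20240 - (11613 + 4*I*√969) = -20240 + (-11613 - 4*I*√969) = -31853 - 4*I*√969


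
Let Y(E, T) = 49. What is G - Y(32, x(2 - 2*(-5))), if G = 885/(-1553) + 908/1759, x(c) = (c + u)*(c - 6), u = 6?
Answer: -134001214/2731727 ≈ -49.054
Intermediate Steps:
x(c) = (-6 + c)*(6 + c) (x(c) = (c + 6)*(c - 6) = (6 + c)*(-6 + c) = (-6 + c)*(6 + c))
G = -146591/2731727 (G = 885*(-1/1553) + 908*(1/1759) = -885/1553 + 908/1759 = -146591/2731727 ≈ -0.053662)
G - Y(32, x(2 - 2*(-5))) = -146591/2731727 - 1*49 = -146591/2731727 - 49 = -134001214/2731727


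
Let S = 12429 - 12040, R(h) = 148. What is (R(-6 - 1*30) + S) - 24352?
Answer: -23815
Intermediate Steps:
S = 389
(R(-6 - 1*30) + S) - 24352 = (148 + 389) - 24352 = 537 - 24352 = -23815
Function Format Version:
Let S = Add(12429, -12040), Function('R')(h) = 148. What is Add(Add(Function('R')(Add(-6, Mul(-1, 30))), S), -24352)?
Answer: -23815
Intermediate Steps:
S = 389
Add(Add(Function('R')(Add(-6, Mul(-1, 30))), S), -24352) = Add(Add(148, 389), -24352) = Add(537, -24352) = -23815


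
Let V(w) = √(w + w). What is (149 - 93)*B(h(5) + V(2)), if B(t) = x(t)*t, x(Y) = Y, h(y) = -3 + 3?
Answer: 224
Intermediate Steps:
h(y) = 0
V(w) = √2*√w (V(w) = √(2*w) = √2*√w)
B(t) = t² (B(t) = t*t = t²)
(149 - 93)*B(h(5) + V(2)) = (149 - 93)*(0 + √2*√2)² = 56*(0 + 2)² = 56*2² = 56*4 = 224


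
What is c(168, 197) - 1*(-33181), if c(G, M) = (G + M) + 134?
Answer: 33680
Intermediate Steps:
c(G, M) = 134 + G + M
c(168, 197) - 1*(-33181) = (134 + 168 + 197) - 1*(-33181) = 499 + 33181 = 33680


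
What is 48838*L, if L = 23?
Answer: 1123274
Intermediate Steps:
48838*L = 48838*23 = 1123274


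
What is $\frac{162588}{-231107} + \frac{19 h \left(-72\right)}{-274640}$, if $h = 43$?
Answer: $- \frac{3882316269}{7933903310} \approx -0.48933$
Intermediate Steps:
$\frac{162588}{-231107} + \frac{19 h \left(-72\right)}{-274640} = \frac{162588}{-231107} + \frac{19 \cdot 43 \left(-72\right)}{-274640} = 162588 \left(- \frac{1}{231107}\right) + 817 \left(-72\right) \left(- \frac{1}{274640}\right) = - \frac{162588}{231107} - - \frac{7353}{34330} = - \frac{162588}{231107} + \frac{7353}{34330} = - \frac{3882316269}{7933903310}$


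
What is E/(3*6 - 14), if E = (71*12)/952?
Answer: 213/952 ≈ 0.22374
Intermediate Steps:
E = 213/238 (E = 852*(1/952) = 213/238 ≈ 0.89496)
E/(3*6 - 14) = 213/(238*(3*6 - 14)) = 213/(238*(18 - 14)) = (213/238)/4 = (213/238)*(¼) = 213/952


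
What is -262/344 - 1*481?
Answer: -82863/172 ≈ -481.76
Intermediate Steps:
-262/344 - 1*481 = -262*1/344 - 481 = -131/172 - 481 = -82863/172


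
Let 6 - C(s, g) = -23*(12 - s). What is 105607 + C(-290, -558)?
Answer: 112559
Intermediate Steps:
C(s, g) = 282 - 23*s (C(s, g) = 6 - (-23)*(12 - s) = 6 - (-276 + 23*s) = 6 + (276 - 23*s) = 282 - 23*s)
105607 + C(-290, -558) = 105607 + (282 - 23*(-290)) = 105607 + (282 + 6670) = 105607 + 6952 = 112559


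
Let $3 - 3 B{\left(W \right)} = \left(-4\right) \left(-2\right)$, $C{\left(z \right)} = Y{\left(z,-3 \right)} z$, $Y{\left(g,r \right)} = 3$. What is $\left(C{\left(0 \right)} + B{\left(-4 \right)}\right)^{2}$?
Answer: $\frac{25}{9} \approx 2.7778$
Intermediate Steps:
$C{\left(z \right)} = 3 z$
$B{\left(W \right)} = - \frac{5}{3}$ ($B{\left(W \right)} = 1 - \frac{\left(-4\right) \left(-2\right)}{3} = 1 - \frac{8}{3} = - \frac{5}{3}$)
$\left(C{\left(0 \right)} + B{\left(-4 \right)}\right)^{2} = \left(3 \cdot 0 - \frac{5}{3}\right)^{2} = \left(0 - \frac{5}{3}\right)^{2} = \left(- \frac{5}{3}\right)^{2} = \frac{25}{9}$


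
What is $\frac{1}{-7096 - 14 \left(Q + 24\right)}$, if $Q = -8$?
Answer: $- \frac{1}{7320} \approx -0.00013661$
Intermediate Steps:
$\frac{1}{-7096 - 14 \left(Q + 24\right)} = \frac{1}{-7096 - 14 \left(-8 + 24\right)} = \frac{1}{-7096 - 224} = \frac{1}{-7320} = - \frac{1}{7320}$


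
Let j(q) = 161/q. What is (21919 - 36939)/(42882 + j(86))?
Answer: -1291720/3688013 ≈ -0.35025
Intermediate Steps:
(21919 - 36939)/(42882 + j(86)) = (21919 - 36939)/(42882 + 161/86) = -15020/(42882 + 161*(1/86)) = -15020/(42882 + 161/86) = -15020/3688013/86 = -15020*86/3688013 = -1291720/3688013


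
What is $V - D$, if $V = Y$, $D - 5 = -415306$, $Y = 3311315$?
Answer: $3726616$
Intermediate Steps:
$D = -415301$ ($D = 5 - 415306 = -415301$)
$V = 3311315$
$V - D = 3311315 - -415301 = 3311315 + 415301 = 3726616$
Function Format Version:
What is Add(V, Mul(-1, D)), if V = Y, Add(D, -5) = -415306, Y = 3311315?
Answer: 3726616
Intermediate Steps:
D = -415301 (D = Add(5, -415306) = -415301)
V = 3311315
Add(V, Mul(-1, D)) = Add(3311315, Mul(-1, -415301)) = Add(3311315, 415301) = 3726616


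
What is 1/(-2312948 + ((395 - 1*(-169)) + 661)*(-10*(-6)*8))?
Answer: -1/1724948 ≈ -5.7973e-7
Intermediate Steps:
1/(-2312948 + ((395 - 1*(-169)) + 661)*(-10*(-6)*8)) = 1/(-2312948 + ((395 + 169) + 661)*(60*8)) = 1/(-2312948 + (564 + 661)*480) = 1/(-2312948 + 1225*480) = 1/(-2312948 + 588000) = 1/(-1724948) = -1/1724948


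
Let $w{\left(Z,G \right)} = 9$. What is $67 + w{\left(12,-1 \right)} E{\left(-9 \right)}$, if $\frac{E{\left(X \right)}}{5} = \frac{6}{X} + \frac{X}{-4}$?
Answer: $\frac{553}{4} \approx 138.25$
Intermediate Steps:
$E{\left(X \right)} = \frac{30}{X} - \frac{5 X}{4}$ ($E{\left(X \right)} = 5 \left(\frac{6}{X} + \frac{X}{-4}\right) = 5 \left(\frac{6}{X} + X \left(- \frac{1}{4}\right)\right) = 5 \left(\frac{6}{X} - \frac{X}{4}\right) = \frac{30}{X} - \frac{5 X}{4}$)
$67 + w{\left(12,-1 \right)} E{\left(-9 \right)} = 67 + 9 \left(\frac{30}{-9} - - \frac{45}{4}\right) = 67 + 9 \left(30 \left(- \frac{1}{9}\right) + \frac{45}{4}\right) = 67 + 9 \left(- \frac{10}{3} + \frac{45}{4}\right) = 67 + 9 \cdot \frac{95}{12} = 67 + \frac{285}{4} = \frac{553}{4}$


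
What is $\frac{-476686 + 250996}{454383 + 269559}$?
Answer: $- \frac{37615}{120657} \approx -0.31175$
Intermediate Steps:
$\frac{-476686 + 250996}{454383 + 269559} = - \frac{225690}{723942} = \left(-225690\right) \frac{1}{723942} = - \frac{37615}{120657}$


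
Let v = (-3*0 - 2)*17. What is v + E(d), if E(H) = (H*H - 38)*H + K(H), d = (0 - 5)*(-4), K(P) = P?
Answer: 7226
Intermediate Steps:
d = 20 (d = -5*(-4) = 20)
v = -34 (v = (0 - 2)*17 = -2*17 = -34)
E(H) = H + H*(-38 + H²) (E(H) = (H*H - 38)*H + H = (H² - 38)*H + H = (-38 + H²)*H + H = H*(-38 + H²) + H = H + H*(-38 + H²))
v + E(d) = -34 + 20*(-37 + 20²) = -34 + 20*(-37 + 400) = -34 + 20*363 = -34 + 7260 = 7226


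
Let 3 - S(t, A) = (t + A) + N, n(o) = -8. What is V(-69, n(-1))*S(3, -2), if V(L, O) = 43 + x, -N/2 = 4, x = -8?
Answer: 350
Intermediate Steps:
N = -8 (N = -2*4 = -8)
S(t, A) = 11 - A - t (S(t, A) = 3 - ((t + A) - 8) = 3 - ((A + t) - 8) = 3 - (-8 + A + t) = 3 + (8 - A - t) = 11 - A - t)
V(L, O) = 35 (V(L, O) = 43 - 8 = 35)
V(-69, n(-1))*S(3, -2) = 35*(11 - 1*(-2) - 1*3) = 35*(11 + 2 - 3) = 35*10 = 350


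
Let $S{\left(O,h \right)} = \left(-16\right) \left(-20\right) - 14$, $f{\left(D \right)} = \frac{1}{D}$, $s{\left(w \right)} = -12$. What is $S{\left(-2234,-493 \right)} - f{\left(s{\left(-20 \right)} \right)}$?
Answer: $\frac{3673}{12} \approx 306.08$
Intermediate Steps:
$S{\left(O,h \right)} = 306$ ($S{\left(O,h \right)} = 320 - 14 = 306$)
$S{\left(-2234,-493 \right)} - f{\left(s{\left(-20 \right)} \right)} = 306 - \frac{1}{-12} = 306 - - \frac{1}{12} = 306 + \frac{1}{12} = \frac{3673}{12}$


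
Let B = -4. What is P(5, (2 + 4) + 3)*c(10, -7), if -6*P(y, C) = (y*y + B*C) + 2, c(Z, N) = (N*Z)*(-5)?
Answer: 525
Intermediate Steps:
c(Z, N) = -5*N*Z
P(y, C) = -1/3 - y**2/6 + 2*C/3 (P(y, C) = -((y*y - 4*C) + 2)/6 = -((y**2 - 4*C) + 2)/6 = -(2 + y**2 - 4*C)/6 = -1/3 - y**2/6 + 2*C/3)
P(5, (2 + 4) + 3)*c(10, -7) = (-1/3 - 1/6*5**2 + 2*((2 + 4) + 3)/3)*(-5*(-7)*10) = (-1/3 - 1/6*25 + 2*(6 + 3)/3)*350 = (-1/3 - 25/6 + (2/3)*9)*350 = (-1/3 - 25/6 + 6)*350 = (3/2)*350 = 525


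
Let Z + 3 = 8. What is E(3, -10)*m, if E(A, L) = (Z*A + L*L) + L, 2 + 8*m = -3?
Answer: -525/8 ≈ -65.625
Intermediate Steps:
Z = 5 (Z = -3 + 8 = 5)
m = -5/8 (m = -¼ + (⅛)*(-3) = -¼ - 3/8 = -5/8 ≈ -0.62500)
E(A, L) = L + L² + 5*A (E(A, L) = (5*A + L*L) + L = (5*A + L²) + L = (L² + 5*A) + L = L + L² + 5*A)
E(3, -10)*m = (-10 + (-10)² + 5*3)*(-5/8) = (-10 + 100 + 15)*(-5/8) = 105*(-5/8) = -525/8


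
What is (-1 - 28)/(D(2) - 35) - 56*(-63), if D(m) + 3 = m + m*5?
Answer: 91757/26 ≈ 3529.1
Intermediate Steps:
D(m) = -3 + 6*m (D(m) = -3 + (m + m*5) = -3 + (m + 5*m) = -3 + 6*m)
(-1 - 28)/(D(2) - 35) - 56*(-63) = (-1 - 28)/((-3 + 6*2) - 35) - 56*(-63) = -29/((-3 + 12) - 35) + 3528 = -29/(9 - 35) + 3528 = -29/(-26) + 3528 = -29*(-1/26) + 3528 = 29/26 + 3528 = 91757/26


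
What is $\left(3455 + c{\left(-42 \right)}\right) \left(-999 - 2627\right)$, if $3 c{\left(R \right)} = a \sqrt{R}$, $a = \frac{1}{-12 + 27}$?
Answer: $-12527830 - \frac{3626 i \sqrt{42}}{45} \approx -1.2528 \cdot 10^{7} - 522.2 i$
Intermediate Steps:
$a = \frac{1}{15} \approx 0.066667$
$c{\left(R \right)} = \frac{\sqrt{R}}{45}$ ($c{\left(R \right)} = \frac{\frac{1}{15} \sqrt{R}}{3} = \frac{\sqrt{R}}{45}$)
$\left(3455 + c{\left(-42 \right)}\right) \left(-999 - 2627\right) = \left(3455 + \frac{\sqrt{-42}}{45}\right) \left(-999 - 2627\right) = \left(3455 + \frac{i \sqrt{42}}{45}\right) \left(-3626\right) = -12527830 - \frac{3626 i \sqrt{42}}{45}$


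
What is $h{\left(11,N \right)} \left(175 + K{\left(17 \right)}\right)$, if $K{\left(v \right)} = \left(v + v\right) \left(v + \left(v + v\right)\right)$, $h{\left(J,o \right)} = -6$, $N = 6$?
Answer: $-11454$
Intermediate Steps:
$K{\left(v \right)} = 6 v^{2}$ ($K{\left(v \right)} = 2 v \left(v + 2 v\right) = 2 v 3 v = 6 v^{2}$)
$h{\left(11,N \right)} \left(175 + K{\left(17 \right)}\right) = - 6 \left(175 + 6 \cdot 17^{2}\right) = - 6 \left(175 + 6 \cdot 289\right) = - 6 \left(175 + 1734\right) = \left(-6\right) 1909 = -11454$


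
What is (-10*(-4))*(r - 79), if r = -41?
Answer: -4800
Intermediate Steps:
(-10*(-4))*(r - 79) = (-10*(-4))*(-41 - 79) = 40*(-120) = -4800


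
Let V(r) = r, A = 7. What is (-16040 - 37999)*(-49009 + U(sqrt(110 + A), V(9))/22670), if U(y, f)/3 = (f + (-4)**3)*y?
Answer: 2648397351 + 5349861*sqrt(13)/4534 ≈ 2.6484e+9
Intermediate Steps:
U(y, f) = 3*y*(-64 + f) (U(y, f) = 3*((f + (-4)**3)*y) = 3*((f - 64)*y) = 3*((-64 + f)*y) = 3*(y*(-64 + f)) = 3*y*(-64 + f))
(-16040 - 37999)*(-49009 + U(sqrt(110 + A), V(9))/22670) = (-16040 - 37999)*(-49009 + (3*sqrt(110 + 7)*(-64 + 9))/22670) = -54039*(-49009 + (3*sqrt(117)*(-55))*(1/22670)) = -54039*(-49009 + (3*(3*sqrt(13))*(-55))*(1/22670)) = -54039*(-49009 - 495*sqrt(13)*(1/22670)) = -54039*(-49009 - 99*sqrt(13)/4534) = 2648397351 + 5349861*sqrt(13)/4534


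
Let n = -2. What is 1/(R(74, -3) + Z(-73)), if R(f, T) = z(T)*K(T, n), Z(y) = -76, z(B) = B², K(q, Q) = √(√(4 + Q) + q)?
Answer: -1/(76 - 9*I*√(3 - √2)) ≈ -0.012872 - 0.0019195*I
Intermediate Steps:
K(q, Q) = √(q + √(4 + Q))
R(f, T) = T²*√(T + √2) (R(f, T) = T²*√(T + √(4 - 2)) = T²*√(T + √2))
1/(R(74, -3) + Z(-73)) = 1/((-3)²*√(-3 + √2) - 76) = 1/(9*√(-3 + √2) - 76) = 1/(-76 + 9*√(-3 + √2))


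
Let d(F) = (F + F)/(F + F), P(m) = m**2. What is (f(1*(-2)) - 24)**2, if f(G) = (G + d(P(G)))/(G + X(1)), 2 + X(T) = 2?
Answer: 2209/4 ≈ 552.25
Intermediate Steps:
X(T) = 0 (X(T) = -2 + 2 = 0)
d(F) = 1 (d(F) = (2*F)/((2*F)) = (2*F)*(1/(2*F)) = 1)
f(G) = (1 + G)/G (f(G) = (G + 1)/(G + 0) = (1 + G)/G)
(f(1*(-2)) - 24)**2 = ((1 + 1*(-2))/((1*(-2))) - 24)**2 = ((1 - 2)/(-2) - 24)**2 = (-1/2*(-1) - 24)**2 = (1/2 - 24)**2 = (-47/2)**2 = 2209/4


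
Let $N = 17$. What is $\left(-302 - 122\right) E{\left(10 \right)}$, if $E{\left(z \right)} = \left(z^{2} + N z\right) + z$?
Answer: $-118720$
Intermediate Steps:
$E{\left(z \right)} = z^{2} + 18 z$ ($E{\left(z \right)} = \left(z^{2} + 17 z\right) + z = z^{2} + 18 z$)
$\left(-302 - 122\right) E{\left(10 \right)} = \left(-302 - 122\right) 10 \left(18 + 10\right) = - 424 \cdot 10 \cdot 28 = \left(-424\right) 280 = -118720$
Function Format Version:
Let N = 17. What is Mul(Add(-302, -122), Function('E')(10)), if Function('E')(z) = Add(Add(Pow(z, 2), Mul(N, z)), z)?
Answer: -118720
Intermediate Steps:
Function('E')(z) = Add(Pow(z, 2), Mul(18, z)) (Function('E')(z) = Add(Add(Pow(z, 2), Mul(17, z)), z) = Add(Pow(z, 2), Mul(18, z)))
Mul(Add(-302, -122), Function('E')(10)) = Mul(Add(-302, -122), Mul(10, Add(18, 10))) = Mul(-424, Mul(10, 28)) = Mul(-424, 280) = -118720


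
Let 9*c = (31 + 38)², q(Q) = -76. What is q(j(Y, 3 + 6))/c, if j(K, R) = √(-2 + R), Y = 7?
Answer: -76/529 ≈ -0.14367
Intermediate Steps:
c = 529 (c = (31 + 38)²/9 = (⅑)*69² = (⅑)*4761 = 529)
q(j(Y, 3 + 6))/c = -76/529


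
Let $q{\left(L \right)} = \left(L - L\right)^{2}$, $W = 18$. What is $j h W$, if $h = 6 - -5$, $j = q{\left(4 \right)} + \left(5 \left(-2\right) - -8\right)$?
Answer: $-396$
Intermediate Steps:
$q{\left(L \right)} = 0$ ($q{\left(L \right)} = 0^{2} = 0$)
$j = -2$ ($j = 0 + \left(5 \left(-2\right) - -8\right) = 0 + \left(-10 + 8\right) = 0 - 2 = -2$)
$h = 11$ ($h = 6 + 5 = 11$)
$j h W = \left(-2\right) 11 \cdot 18 = \left(-22\right) 18 = -396$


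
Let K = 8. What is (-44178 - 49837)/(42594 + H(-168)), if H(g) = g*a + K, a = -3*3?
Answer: -94015/44114 ≈ -2.1312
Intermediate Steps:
a = -9
H(g) = 8 - 9*g (H(g) = g*(-9) + 8 = -9*g + 8 = 8 - 9*g)
(-44178 - 49837)/(42594 + H(-168)) = (-44178 - 49837)/(42594 + (8 - 9*(-168))) = -94015/(42594 + (8 + 1512)) = -94015/(42594 + 1520) = -94015/44114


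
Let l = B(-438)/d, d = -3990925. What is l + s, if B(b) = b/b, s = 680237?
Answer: 2714774849224/3990925 ≈ 6.8024e+5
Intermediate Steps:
B(b) = 1
l = -1/3990925 (l = 1/(-3990925) = 1*(-1/3990925) = -1/3990925 ≈ -2.5057e-7)
l + s = -1/3990925 + 680237 = 2714774849224/3990925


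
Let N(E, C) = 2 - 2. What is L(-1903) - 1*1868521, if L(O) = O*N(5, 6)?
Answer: -1868521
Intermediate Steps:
N(E, C) = 0
L(O) = 0 (L(O) = O*0 = 0)
L(-1903) - 1*1868521 = 0 - 1*1868521 = 0 - 1868521 = -1868521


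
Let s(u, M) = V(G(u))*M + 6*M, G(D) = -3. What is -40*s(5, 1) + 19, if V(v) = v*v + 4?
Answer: -741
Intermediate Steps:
V(v) = 4 + v² (V(v) = v² + 4 = 4 + v²)
s(u, M) = 19*M (s(u, M) = (4 + (-3)²)*M + 6*M = (4 + 9)*M + 6*M = 13*M + 6*M = 19*M)
-40*s(5, 1) + 19 = -760 + 19 = -741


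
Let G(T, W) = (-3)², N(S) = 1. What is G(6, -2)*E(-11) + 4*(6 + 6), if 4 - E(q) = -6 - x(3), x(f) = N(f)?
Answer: 147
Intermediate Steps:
x(f) = 1
G(T, W) = 9
E(q) = 11 (E(q) = 4 - (-6 - 1*1) = 4 - (-6 - 1) = 4 - 1*(-7) = 4 + 7 = 11)
G(6, -2)*E(-11) + 4*(6 + 6) = 9*11 + 4*(6 + 6) = 99 + 4*12 = 99 + 48 = 147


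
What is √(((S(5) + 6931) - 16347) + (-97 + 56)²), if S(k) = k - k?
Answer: I*√7735 ≈ 87.949*I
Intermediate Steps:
S(k) = 0
√(((S(5) + 6931) - 16347) + (-97 + 56)²) = √(((0 + 6931) - 16347) + (-97 + 56)²) = √((6931 - 16347) + (-41)²) = √(-9416 + 1681) = √(-7735) = I*√7735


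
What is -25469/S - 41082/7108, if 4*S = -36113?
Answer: -379729829/128345602 ≈ -2.9587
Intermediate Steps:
S = -36113/4 (S = (1/4)*(-36113) = -36113/4 ≈ -9028.3)
-25469/S - 41082/7108 = -25469/(-36113/4) - 41082/7108 = -25469*(-4/36113) - 41082*1/7108 = 101876/36113 - 20541/3554 = -379729829/128345602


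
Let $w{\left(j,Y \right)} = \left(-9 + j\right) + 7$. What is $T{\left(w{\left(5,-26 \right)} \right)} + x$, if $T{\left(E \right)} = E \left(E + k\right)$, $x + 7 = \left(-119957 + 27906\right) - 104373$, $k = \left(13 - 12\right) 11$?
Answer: $-196389$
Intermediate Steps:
$w{\left(j,Y \right)} = -2 + j$
$k = 11$ ($k = 1 \cdot 11 = 11$)
$x = -196431$ ($x = -7 + \left(\left(-119957 + 27906\right) - 104373\right) = -7 - 196424 = -196431$)
$T{\left(E \right)} = E \left(11 + E\right)$ ($T{\left(E \right)} = E \left(E + 11\right) = E \left(11 + E\right)$)
$T{\left(w{\left(5,-26 \right)} \right)} + x = \left(-2 + 5\right) \left(11 + \left(-2 + 5\right)\right) - 196431 = 3 \left(11 + 3\right) - 196431 = 3 \cdot 14 - 196431 = 42 - 196431 = -196389$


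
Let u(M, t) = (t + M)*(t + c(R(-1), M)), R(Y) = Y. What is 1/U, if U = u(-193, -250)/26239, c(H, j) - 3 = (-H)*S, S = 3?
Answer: 26239/108092 ≈ 0.24275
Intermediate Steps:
c(H, j) = 3 - 3*H (c(H, j) = 3 - H*3 = 3 - 3*H)
u(M, t) = (6 + t)*(M + t) (u(M, t) = (t + M)*(t + (3 - 3*(-1))) = (M + t)*(t + (3 + 3)) = (M + t)*(t + 6) = (M + t)*(6 + t) = (6 + t)*(M + t))
U = 108092/26239 (U = ((-250)² + 6*(-193) + 6*(-250) - 193*(-250))/26239 = (62500 - 1158 - 1500 + 48250)*(1/26239) = 108092*(1/26239) = 108092/26239 ≈ 4.1195)
1/U = 1/(108092/26239) = 26239/108092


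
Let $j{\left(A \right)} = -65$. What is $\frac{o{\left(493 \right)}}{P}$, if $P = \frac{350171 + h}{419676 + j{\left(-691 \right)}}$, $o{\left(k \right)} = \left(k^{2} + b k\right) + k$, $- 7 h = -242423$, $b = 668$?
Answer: $\frac{841333062941}{1346810} \approx 6.2469 \cdot 10^{5}$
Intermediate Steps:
$h = \frac{242423}{7}$ ($h = \left(- \frac{1}{7}\right) \left(-242423\right) = \frac{242423}{7} \approx 34632.0$)
$o{\left(k \right)} = k^{2} + 669 k$ ($o{\left(k \right)} = \left(k^{2} + 668 k\right) + k = k^{2} + 669 k$)
$P = \frac{2693620}{2937277}$ ($P = \frac{350171 + \frac{242423}{7}}{419676 - 65} = \frac{2693620}{7 \cdot 419611} = \frac{2693620}{7} \cdot \frac{1}{419611} = \frac{2693620}{2937277} \approx 0.91705$)
$\frac{o{\left(493 \right)}}{P} = \frac{493 \left(669 + 493\right)}{\frac{2693620}{2937277}} = 493 \cdot 1162 \cdot \frac{2937277}{2693620} = 572866 \cdot \frac{2937277}{2693620} = \frac{841333062941}{1346810}$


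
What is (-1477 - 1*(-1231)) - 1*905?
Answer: -1151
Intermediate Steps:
(-1477 - 1*(-1231)) - 1*905 = (-1477 + 1231) - 905 = -246 - 905 = -1151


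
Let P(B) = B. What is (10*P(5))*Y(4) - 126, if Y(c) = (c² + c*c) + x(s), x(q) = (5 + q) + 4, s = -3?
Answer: 1774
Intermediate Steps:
x(q) = 9 + q
Y(c) = 6 + 2*c² (Y(c) = (c² + c*c) + (9 - 3) = (c² + c²) + 6 = 2*c² + 6 = 6 + 2*c²)
(10*P(5))*Y(4) - 126 = (10*5)*(6 + 2*4²) - 126 = 50*(6 + 2*16) - 126 = 50*(6 + 32) - 126 = 50*38 - 126 = 1900 - 126 = 1774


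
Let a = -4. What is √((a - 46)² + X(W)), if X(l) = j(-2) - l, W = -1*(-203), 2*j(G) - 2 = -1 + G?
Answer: √9186/2 ≈ 47.922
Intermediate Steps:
j(G) = ½ + G/2 (j(G) = 1 + (-1 + G)/2 = 1 + (-½ + G/2) = ½ + G/2)
W = 203
X(l) = -½ - l (X(l) = (½ + (½)*(-2)) - l = (½ - 1) - l = -½ - l)
√((a - 46)² + X(W)) = √((-4 - 46)² + (-½ - 1*203)) = √((-50)² + (-½ - 203)) = √(2500 - 407/2) = √(4593/2) = √9186/2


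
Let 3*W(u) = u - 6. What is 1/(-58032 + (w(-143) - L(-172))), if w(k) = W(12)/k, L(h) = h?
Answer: -143/8273982 ≈ -1.7283e-5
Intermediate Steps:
W(u) = -2 + u/3 (W(u) = (u - 6)/3 = (-6 + u)/3 = -2 + u/3)
w(k) = 2/k (w(k) = (-2 + (⅓)*12)/k = (-2 + 4)/k = 2/k)
1/(-58032 + (w(-143) - L(-172))) = 1/(-58032 + (2/(-143) - 1*(-172))) = 1/(-58032 + (2*(-1/143) + 172)) = 1/(-58032 + (-2/143 + 172)) = 1/(-58032 + 24594/143) = 1/(-8273982/143) = -143/8273982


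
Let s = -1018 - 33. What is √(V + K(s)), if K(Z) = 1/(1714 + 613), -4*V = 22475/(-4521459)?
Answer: √740552902971854973/21042870186 ≈ 0.040895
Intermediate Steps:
V = 22475/18085836 (V = -22475/(4*(-4521459)) = -22475*(-1)/(4*4521459) = -¼*(-22475/4521459) = 22475/18085836 ≈ 0.0012427)
s = -1051
K(Z) = 1/2327
√(V + K(s)) = √(22475/18085836 + 1/2327) = √(70385161/42085740372) = √740552902971854973/21042870186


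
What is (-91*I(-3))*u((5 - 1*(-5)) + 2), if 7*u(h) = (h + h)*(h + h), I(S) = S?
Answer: 22464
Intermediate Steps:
u(h) = 4*h²/7 (u(h) = ((h + h)*(h + h))/7 = ((2*h)*(2*h))/7 = (4*h²)/7 = 4*h²/7)
(-91*I(-3))*u((5 - 1*(-5)) + 2) = (-91*(-3))*(4*((5 - 1*(-5)) + 2)²/7) = 273*(4*((5 + 5) + 2)²/7) = 273*(4*(10 + 2)²/7) = 273*((4/7)*12²) = 273*((4/7)*144) = 273*(576/7) = 22464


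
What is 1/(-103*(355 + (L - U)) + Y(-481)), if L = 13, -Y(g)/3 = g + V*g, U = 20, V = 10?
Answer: -1/19971 ≈ -5.0073e-5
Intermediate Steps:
Y(g) = -33*g (Y(g) = -3*(g + 10*g) = -33*g)
1/(-103*(355 + (L - U)) + Y(-481)) = 1/(-103*(355 + (13 - 1*20)) - 33*(-481)) = 1/(-103*(355 + (13 - 20)) + 15873) = 1/(-103*(355 - 7) + 15873) = 1/(-103*348 + 15873) = 1/(-35844 + 15873) = 1/(-19971) = -1/19971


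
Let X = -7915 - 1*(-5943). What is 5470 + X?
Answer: 3498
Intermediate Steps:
X = -1972 (X = -7915 + 5943 = -1972)
5470 + X = 5470 - 1972 = 3498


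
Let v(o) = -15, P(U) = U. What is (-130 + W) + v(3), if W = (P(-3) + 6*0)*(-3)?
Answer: -136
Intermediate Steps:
W = 9 (W = (-3 + 6*0)*(-3) = (-3 + 0)*(-3) = -3*(-3) = 9)
(-130 + W) + v(3) = (-130 + 9) - 15 = -121 - 15 = -136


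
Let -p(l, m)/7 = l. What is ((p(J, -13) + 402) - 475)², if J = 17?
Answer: 36864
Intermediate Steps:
p(l, m) = -7*l
((p(J, -13) + 402) - 475)² = ((-7*17 + 402) - 475)² = ((-119 + 402) - 475)² = (283 - 475)² = (-192)² = 36864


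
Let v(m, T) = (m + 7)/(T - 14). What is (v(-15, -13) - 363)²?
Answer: 95902849/729 ≈ 1.3155e+5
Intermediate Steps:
v(m, T) = (7 + m)/(-14 + T)
(v(-15, -13) - 363)² = ((7 - 15)/(-14 - 13) - 363)² = (-8/(-27) - 363)² = (-1/27*(-8) - 363)² = (8/27 - 363)² = (-9793/27)² = 95902849/729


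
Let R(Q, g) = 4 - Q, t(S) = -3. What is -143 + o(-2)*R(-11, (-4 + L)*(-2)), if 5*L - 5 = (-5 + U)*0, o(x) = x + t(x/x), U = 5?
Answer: -218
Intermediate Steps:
o(x) = -3 + x (o(x) = x - 3 = -3 + x)
L = 1 (L = 1 + ((-5 + 5)*0)/5 = 1 + (0*0)/5 = 1 + (⅕)*0 = 1 + 0 = 1)
-143 + o(-2)*R(-11, (-4 + L)*(-2)) = -143 + (-3 - 2)*(4 - 1*(-11)) = -143 - 5*(4 + 11) = -143 - 5*15 = -143 - 75 = -218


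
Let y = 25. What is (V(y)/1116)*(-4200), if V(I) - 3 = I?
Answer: -9800/93 ≈ -105.38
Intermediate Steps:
V(I) = 3 + I
(V(y)/1116)*(-4200) = ((3 + 25)/1116)*(-4200) = (28*(1/1116))*(-4200) = (7/279)*(-4200) = -9800/93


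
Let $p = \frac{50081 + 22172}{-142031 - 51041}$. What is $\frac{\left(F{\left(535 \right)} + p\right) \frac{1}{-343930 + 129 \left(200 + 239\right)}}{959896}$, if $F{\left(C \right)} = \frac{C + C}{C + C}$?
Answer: $- \frac{120819}{53244848010057088} \approx -2.2691 \cdot 10^{-12}$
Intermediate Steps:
$F{\left(C \right)} = 1$ ($F{\left(C \right)} = \frac{2 C}{2 C} = 2 C \frac{1}{2 C} = 1$)
$p = - \frac{72253}{193072}$ ($p = \frac{72253}{-193072} = 72253 \left(- \frac{1}{193072}\right) = - \frac{72253}{193072} \approx -0.37423$)
$\frac{\left(F{\left(535 \right)} + p\right) \frac{1}{-343930 + 129 \left(200 + 239\right)}}{959896} = \frac{\left(1 - \frac{72253}{193072}\right) \frac{1}{-343930 + 129 \left(200 + 239\right)}}{959896} = \frac{120819}{193072 \left(-343930 + 129 \cdot 439\right)} \frac{1}{959896} = \frac{120819}{193072 \left(-343930 + 56631\right)} \frac{1}{959896} = \frac{120819}{193072 \left(-287299\right)} \frac{1}{959896} = \frac{120819}{193072} \left(- \frac{1}{287299}\right) \frac{1}{959896} = \left(- \frac{120819}{55469392528}\right) \frac{1}{959896} = - \frac{120819}{53244848010057088}$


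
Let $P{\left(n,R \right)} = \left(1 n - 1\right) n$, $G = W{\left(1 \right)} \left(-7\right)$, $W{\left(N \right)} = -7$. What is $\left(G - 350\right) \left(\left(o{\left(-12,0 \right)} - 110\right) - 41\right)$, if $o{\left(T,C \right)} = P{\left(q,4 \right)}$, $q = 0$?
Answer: $45451$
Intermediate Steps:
$G = 49$ ($G = \left(-7\right) \left(-7\right) = 49$)
$P{\left(n,R \right)} = n \left(-1 + n\right)$ ($P{\left(n,R \right)} = \left(n - 1\right) n = \left(-1 + n\right) n = n \left(-1 + n\right)$)
$o{\left(T,C \right)} = 0$ ($o{\left(T,C \right)} = 0 \left(-1 + 0\right) = 0 \left(-1\right) = 0$)
$\left(G - 350\right) \left(\left(o{\left(-12,0 \right)} - 110\right) - 41\right) = \left(49 - 350\right) \left(\left(0 - 110\right) - 41\right) = - 301 \left(-110 - 41\right) = \left(-301\right) \left(-151\right) = 45451$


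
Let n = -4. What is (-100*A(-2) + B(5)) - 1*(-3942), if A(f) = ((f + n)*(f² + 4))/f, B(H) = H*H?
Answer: 1567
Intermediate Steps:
B(H) = H²
A(f) = (-4 + f)*(4 + f²)/f (A(f) = ((f - 4)*(f² + 4))/f = ((-4 + f)*(4 + f²))/f = (-4 + f)*(4 + f²)/f)
(-100*A(-2) + B(5)) - 1*(-3942) = (-100*(4 + (-2)² - 16/(-2) - 4*(-2)) + 5²) - 1*(-3942) = (-100*(4 + 4 - 16*(-½) + 8) + 25) + 3942 = (-100*(4 + 4 + 8 + 8) + 25) + 3942 = (-100*24 + 25) + 3942 = (-2400 + 25) + 3942 = -2375 + 3942 = 1567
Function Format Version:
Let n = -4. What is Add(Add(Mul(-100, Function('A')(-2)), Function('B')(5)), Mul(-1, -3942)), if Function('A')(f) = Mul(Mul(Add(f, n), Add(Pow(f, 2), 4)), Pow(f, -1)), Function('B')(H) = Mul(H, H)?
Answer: 1567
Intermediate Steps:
Function('B')(H) = Pow(H, 2)
Function('A')(f) = Mul(Pow(f, -1), Add(-4, f), Add(4, Pow(f, 2))) (Function('A')(f) = Mul(Mul(Add(f, -4), Add(Pow(f, 2), 4)), Pow(f, -1)) = Mul(Mul(Add(-4, f), Add(4, Pow(f, 2))), Pow(f, -1)) = Mul(Pow(f, -1), Add(-4, f), Add(4, Pow(f, 2))))
Add(Add(Mul(-100, Function('A')(-2)), Function('B')(5)), Mul(-1, -3942)) = Add(Add(Mul(-100, Add(4, Pow(-2, 2), Mul(-16, Pow(-2, -1)), Mul(-4, -2))), Pow(5, 2)), Mul(-1, -3942)) = Add(Add(Mul(-100, Add(4, 4, Mul(-16, Rational(-1, 2)), 8)), 25), 3942) = Add(Add(Mul(-100, Add(4, 4, 8, 8)), 25), 3942) = Add(Add(Mul(-100, 24), 25), 3942) = Add(Add(-2400, 25), 3942) = Add(-2375, 3942) = 1567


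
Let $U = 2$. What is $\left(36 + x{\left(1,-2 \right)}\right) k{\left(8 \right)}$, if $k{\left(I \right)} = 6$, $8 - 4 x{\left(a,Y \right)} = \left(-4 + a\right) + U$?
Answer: $\frac{459}{2} \approx 229.5$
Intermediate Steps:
$x{\left(a,Y \right)} = \frac{5}{2} - \frac{a}{4}$ ($x{\left(a,Y \right)} = 2 - \frac{\left(-4 + a\right) + 2}{4} = 2 - \frac{-2 + a}{4} = 2 - \left(- \frac{1}{2} + \frac{a}{4}\right) = \frac{5}{2} - \frac{a}{4}$)
$\left(36 + x{\left(1,-2 \right)}\right) k{\left(8 \right)} = \left(36 + \left(\frac{5}{2} - \frac{1}{4}\right)\right) 6 = \left(36 + \frac{9}{4}\right) 6 = \frac{153}{4} \cdot 6 = \frac{459}{2}$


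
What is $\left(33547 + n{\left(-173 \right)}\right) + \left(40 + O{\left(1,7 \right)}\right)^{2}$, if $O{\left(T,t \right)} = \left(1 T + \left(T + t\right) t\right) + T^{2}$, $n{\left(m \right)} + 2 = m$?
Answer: $42976$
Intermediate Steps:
$n{\left(m \right)} = -2 + m$
$O{\left(T,t \right)} = T + T^{2} + t \left(T + t\right)$ ($O{\left(T,t \right)} = \left(T + t \left(T + t\right)\right) + T^{2} = T + T^{2} + t \left(T + t\right)$)
$\left(33547 + n{\left(-173 \right)}\right) + \left(40 + O{\left(1,7 \right)}\right)^{2} = \left(33547 - 175\right) + \left(40 + \left(1 + 1^{2} + 7^{2} + 1 \cdot 7\right)\right)^{2} = \left(33547 - 175\right) + \left(40 + \left(1 + 1 + 49 + 7\right)\right)^{2} = 33372 + \left(40 + 58\right)^{2} = 33372 + 98^{2} = 33372 + 9604 = 42976$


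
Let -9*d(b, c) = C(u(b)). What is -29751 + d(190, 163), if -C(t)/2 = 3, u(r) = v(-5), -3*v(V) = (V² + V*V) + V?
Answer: -89251/3 ≈ -29750.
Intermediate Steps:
v(V) = -2*V²/3 - V/3 (v(V) = -((V² + V*V) + V)/3 = -((V² + V²) + V)/3 = -(2*V² + V)/3 = -(V + 2*V²)/3 = -2*V²/3 - V/3)
u(r) = -15 (u(r) = -⅓*(-5)*(1 + 2*(-5)) = -⅓*(-5)*(1 - 10) = -⅓*(-5)*(-9) = -15)
C(t) = -6 (C(t) = -2*3 = -6)
d(b, c) = ⅔ (d(b, c) = -⅑*(-6) = ⅔)
-29751 + d(190, 163) = -29751 + ⅔ = -89251/3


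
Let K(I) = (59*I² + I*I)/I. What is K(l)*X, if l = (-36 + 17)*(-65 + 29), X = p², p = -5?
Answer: 1026000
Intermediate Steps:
X = 25 (X = (-5)² = 25)
l = 684 (l = -19*(-36) = 684)
K(I) = 60*I (K(I) = (59*I² + I²)/I = (60*I²)/I = 60*I)
K(l)*X = (60*684)*25 = 41040*25 = 1026000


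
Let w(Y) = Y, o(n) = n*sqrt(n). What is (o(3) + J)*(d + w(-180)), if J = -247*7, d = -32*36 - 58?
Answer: 2403310 - 4170*sqrt(3) ≈ 2.3961e+6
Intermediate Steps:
o(n) = n**(3/2)
d = -1210 (d = -1152 - 58 = -1210)
J = -1729
(o(3) + J)*(d + w(-180)) = (3**(3/2) - 1729)*(-1210 - 180) = (3*sqrt(3) - 1729)*(-1390) = (-1729 + 3*sqrt(3))*(-1390) = 2403310 - 4170*sqrt(3)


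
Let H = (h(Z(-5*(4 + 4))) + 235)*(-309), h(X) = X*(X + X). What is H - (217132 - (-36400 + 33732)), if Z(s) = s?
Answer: -1281215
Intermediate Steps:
h(X) = 2*X² (h(X) = X*(2*X) = 2*X²)
H = -1061415 (H = (2*(-5*(4 + 4))² + 235)*(-309) = (2*(-5*8)² + 235)*(-309) = (2*(-40)² + 235)*(-309) = (2*1600 + 235)*(-309) = (3200 + 235)*(-309) = 3435*(-309) = -1061415)
H - (217132 - (-36400 + 33732)) = -1061415 - (217132 - (-36400 + 33732)) = -1061415 - (217132 - 1*(-2668)) = -1061415 - (217132 + 2668) = -1061415 - 1*219800 = -1061415 - 219800 = -1281215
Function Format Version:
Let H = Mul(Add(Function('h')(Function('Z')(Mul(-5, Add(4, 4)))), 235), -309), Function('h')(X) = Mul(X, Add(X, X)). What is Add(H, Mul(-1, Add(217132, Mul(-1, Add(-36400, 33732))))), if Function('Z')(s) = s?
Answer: -1281215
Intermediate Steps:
Function('h')(X) = Mul(2, Pow(X, 2)) (Function('h')(X) = Mul(X, Mul(2, X)) = Mul(2, Pow(X, 2)))
H = -1061415 (H = Mul(Add(Mul(2, Pow(Mul(-5, Add(4, 4)), 2)), 235), -309) = Mul(Add(Mul(2, Pow(Mul(-5, 8), 2)), 235), -309) = Mul(Add(Mul(2, Pow(-40, 2)), 235), -309) = Mul(Add(Mul(2, 1600), 235), -309) = Mul(Add(3200, 235), -309) = Mul(3435, -309) = -1061415)
Add(H, Mul(-1, Add(217132, Mul(-1, Add(-36400, 33732))))) = Add(-1061415, Mul(-1, Add(217132, Mul(-1, Add(-36400, 33732))))) = Add(-1061415, Mul(-1, Add(217132, Mul(-1, -2668)))) = Add(-1061415, Mul(-1, Add(217132, 2668))) = Add(-1061415, Mul(-1, 219800)) = Add(-1061415, -219800) = -1281215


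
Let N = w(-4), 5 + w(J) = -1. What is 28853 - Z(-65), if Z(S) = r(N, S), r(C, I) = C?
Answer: 28859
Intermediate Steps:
w(J) = -6 (w(J) = -5 - 1 = -6)
N = -6
Z(S) = -6
28853 - Z(-65) = 28853 - 1*(-6) = 28853 + 6 = 28859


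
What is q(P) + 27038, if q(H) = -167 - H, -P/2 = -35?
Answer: 26801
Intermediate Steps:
P = 70 (P = -2*(-35) = 70)
q(P) + 27038 = (-167 - 1*70) + 27038 = (-167 - 70) + 27038 = -237 + 27038 = 26801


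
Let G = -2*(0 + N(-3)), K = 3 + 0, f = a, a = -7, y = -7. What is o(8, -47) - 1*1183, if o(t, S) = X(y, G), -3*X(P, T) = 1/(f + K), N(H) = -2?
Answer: -14195/12 ≈ -1182.9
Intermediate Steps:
f = -7
K = 3
G = 4 (G = -2*(0 - 2) = -2*(-2) = 4)
X(P, T) = 1/12 (X(P, T) = -1/(3*(-7 + 3)) = -⅓/(-4) = -⅓*(-¼) = 1/12)
o(t, S) = 1/12
o(8, -47) - 1*1183 = 1/12 - 1*1183 = 1/12 - 1183 = -14195/12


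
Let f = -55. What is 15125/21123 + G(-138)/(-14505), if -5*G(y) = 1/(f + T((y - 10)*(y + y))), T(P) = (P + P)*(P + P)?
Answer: 2440413668411028916/3408188953246017525 ≈ 0.71604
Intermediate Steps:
T(P) = 4*P² (T(P) = (2*P)*(2*P) = 4*P²)
G(y) = -1/(5*(-55 + 16*y²*(-10 + y)²)) (G(y) = -1/(5*(-55 + 4*((y - 10)*(y + y))²)) = -1/(5*(-55 + 4*((-10 + y)*(2*y))²)) = -1/(5*(-55 + 4*(2*y*(-10 + y))²)) = -1/(5*(-55 + 4*(4*y²*(-10 + y)²))) = -1/(5*(-55 + 16*y²*(-10 + y)²)))
15125/21123 + G(-138)/(-14505) = 15125/21123 - 1/(-275 + 80*(-138)²*(-10 - 138)²)/(-14505) = 15125*(1/21123) - 1/(-275 + 80*19044*(-148)²)*(-1/14505) = 15125/21123 - 1/(-275 + 80*19044*21904)*(-1/14505) = 15125/21123 - 1/(-275 + 33371182080)*(-1/14505) = 15125/21123 - 1/33371181805*(-1/14505) = 15125/21123 + 1/484048992081525 = 2440413668411028916/3408188953246017525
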